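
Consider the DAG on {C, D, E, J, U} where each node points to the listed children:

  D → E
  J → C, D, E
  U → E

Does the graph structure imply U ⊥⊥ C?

Yes — U and C are d-separated given ∅.

We examine all 2 paths between U and C:
Path 1: U → E ← D ← J → C
  E is a collider here and neither E nor any of its descendants is conditioned on, so the collider stays closed — the path is blocked at E.
Path 2: U → E ← J → C
  E is a collider here and neither E nor any of its descendants is conditioned on, so the collider stays closed — the path is blocked at E.
Every path is blocked, so U and C are d-separated given ∅.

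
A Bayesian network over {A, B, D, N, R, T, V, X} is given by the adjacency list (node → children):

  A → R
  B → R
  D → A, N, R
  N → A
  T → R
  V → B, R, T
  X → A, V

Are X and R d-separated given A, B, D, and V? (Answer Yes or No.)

We examine all 6 paths between X and R:
Path 1: X → A → R
  A is a chain here and A is conditioned on, so the path is blocked at A.
Path 2: X → A ← D → R
  D is a fork here and D is conditioned on, so the path is blocked at D.
Path 3: X → A ← N ← D → R
  D is a fork here and D is conditioned on, so the path is blocked at D.
Path 4: X → V → R
  V is a chain here and V is conditioned on, so the path is blocked at V.
Path 5: X → V → T → R
  V is a chain here and V is conditioned on, so the path is blocked at V.
Path 6: X → V → B → R
  V is a chain here and V is conditioned on, so the path is blocked at V.
All paths are blocked; X ⊥ R | {A, B, D, V} holds.

Yes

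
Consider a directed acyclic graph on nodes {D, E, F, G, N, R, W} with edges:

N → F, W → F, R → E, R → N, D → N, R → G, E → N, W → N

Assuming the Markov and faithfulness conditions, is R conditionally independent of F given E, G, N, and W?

Yes

We examine all 4 paths between R and F:
Path 1: R → E → N → F
  E is a chain here and E is conditioned on, so the path is blocked at E.
Path 2: R → E → N ← W → F
  E is a chain here and E is conditioned on, so the path is blocked at E.
Path 3: R → N → F
  N is a chain here and N is conditioned on, so the path is blocked at N.
Path 4: R → N ← W → F
  W is a fork here and W is conditioned on, so the path is blocked at W.
Every path is blocked, so R and F are d-separated given {E, G, N, W}.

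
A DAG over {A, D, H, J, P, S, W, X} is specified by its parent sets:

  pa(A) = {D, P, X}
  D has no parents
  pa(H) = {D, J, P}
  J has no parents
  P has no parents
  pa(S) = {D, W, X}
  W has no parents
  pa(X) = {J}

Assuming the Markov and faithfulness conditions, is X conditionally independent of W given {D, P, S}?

No — X and W are not d-separated given {D, P, S}.

Enumerating the 5 paths from X to W and testing each for blocking by {D, P, S}:
Path 1: X ← J → H ← P → A ← D → S ← W
  H is a collider here and neither H nor any of its descendants is conditioned on, so the collider stays closed — the path is blocked at H.
Path 2: X ← J → H ← D → S ← W
  H is a collider here and neither H nor any of its descendants is conditioned on, so the collider stays closed — the path is blocked at H.
Path 3: X → A ← P → H ← D → S ← W
  A is a collider here and neither A nor any of its descendants is conditioned on, so the collider stays closed — the path is blocked at A.
Path 4: X → A ← D → S ← W
  A is a collider here and neither A nor any of its descendants is conditioned on, so the collider stays closed — the path is blocked at A.
Path 5: X → S ← W
  S is a collider and S is conditioned on, which opens it — no node blocks this path, so it is active.
Since the path X → S ← W is active, X and W are not d-separated given {D, P, S}.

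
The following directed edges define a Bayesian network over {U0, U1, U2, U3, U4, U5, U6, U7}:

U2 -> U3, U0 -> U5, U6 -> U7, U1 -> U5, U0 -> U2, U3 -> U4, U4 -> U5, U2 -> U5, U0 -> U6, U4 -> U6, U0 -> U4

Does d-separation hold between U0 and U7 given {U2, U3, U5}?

No — U0 and U7 are not d-separated given {U2, U3, U5}.

We examine all 6 paths between U0 and U7:
Path 1: U0 → U2 → U3 → U4 → U6 → U7
  U2 is a chain here and U2 is conditioned on, so the path is blocked at U2.
Path 2: U0 → U2 → U5 ← U4 → U6 → U7
  U2 is a chain here and U2 is conditioned on, so the path is blocked at U2.
Path 3: U0 → U4 → U6 → U7
  U4 is a chain and U4 is not conditioned on; U6 is a chain and U6 is not conditioned on — no node blocks this path, so it is active.
Path 4: U0 → U6 → U7
  U6 is a chain and U6 is not conditioned on — no node blocks this path, so it is active.
Path 5: U0 → U5 ← U2 → U3 → U4 → U6 → U7
  U2 is a fork here and U2 is conditioned on, so the path is blocked at U2.
Path 6: U0 → U5 ← U4 → U6 → U7
  U5 is a collider and U5 is conditioned on, which opens it; U4 is a fork and U4 is not conditioned on; U6 is a chain and U6 is not conditioned on — no node blocks this path, so it is active.
Because an active path exists, U0 and U7 are not d-separated.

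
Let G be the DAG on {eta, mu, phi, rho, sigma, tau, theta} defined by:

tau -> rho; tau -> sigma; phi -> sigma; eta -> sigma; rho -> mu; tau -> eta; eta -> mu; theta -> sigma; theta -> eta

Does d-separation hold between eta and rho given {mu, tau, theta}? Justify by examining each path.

There are 4 undirected paths between eta and rho; checking each against the conditioning set {mu, tau, theta}:
  1. eta → mu ← rho — mu:collider[open] ⇒ active
  2. eta ← tau → rho — tau:fork[blocks] ⇒ blocked
  3. eta → sigma ← tau → rho — sigma:collider[blocks]; tau:fork[blocks] ⇒ blocked
  4. eta ← theta → sigma ← tau → rho — theta:fork[blocks]; sigma:collider[blocks]; tau:fork[blocks] ⇒ blocked
Because an active path exists, eta and rho are not d-separated.

No — eta and rho are not d-separated given {mu, tau, theta}.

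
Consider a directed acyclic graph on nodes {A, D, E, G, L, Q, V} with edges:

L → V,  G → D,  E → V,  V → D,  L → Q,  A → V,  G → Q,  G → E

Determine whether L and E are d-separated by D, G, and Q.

No — L and E are not d-separated given {D, G, Q}.

4 paths connect L and E; each must be blocked for d-separation to hold:
Path 1: L → V → D ← G → E
  G is a fork here and G is conditioned on, so the path is blocked at G.
Path 2: L → V ← E
  V is a collider and its descendant D is conditioned on, which opens it — no node blocks this path, so it is active.
Path 3: L → Q ← G → D ← V ← E
  G is a fork here and G is conditioned on, so the path is blocked at G.
Path 4: L → Q ← G → E
  G is a fork here and G is conditioned on, so the path is blocked at G.
At least one path is unblocked, so d-separation fails.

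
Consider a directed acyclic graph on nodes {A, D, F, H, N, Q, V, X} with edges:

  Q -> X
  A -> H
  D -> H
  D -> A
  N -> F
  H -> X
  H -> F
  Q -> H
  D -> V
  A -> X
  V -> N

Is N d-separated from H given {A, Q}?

We examine all 5 paths between N and H:
  1. N → F ← H — F:collider[blocks] ⇒ blocked
  2. N ← V ← D → A → H — V:chain[open]; D:fork[open]; A:chain[blocks] ⇒ blocked
  3. N ← V ← D → A → X ← H — V:chain[open]; D:fork[open]; A:chain[blocks]; X:collider[blocks] ⇒ blocked
  4. N ← V ← D → A → X ← Q → H — V:chain[open]; D:fork[open]; A:chain[blocks]; X:collider[blocks]; Q:fork[blocks] ⇒ blocked
  5. N ← V ← D → H — V:chain[open]; D:fork[open] ⇒ active
Because an active path exists, N and H are not d-separated.

No — N and H are not d-separated given {A, Q}.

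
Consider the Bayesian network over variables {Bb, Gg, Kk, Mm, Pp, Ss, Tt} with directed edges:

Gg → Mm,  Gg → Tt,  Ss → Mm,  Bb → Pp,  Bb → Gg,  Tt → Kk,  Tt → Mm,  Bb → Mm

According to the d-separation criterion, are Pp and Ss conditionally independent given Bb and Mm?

Yes — Pp and Ss are d-separated given {Bb, Mm}.

3 paths connect Pp and Ss; each must be blocked for d-separation to hold:
Path 1: Pp ← Bb → Gg → Mm ← Ss
  Bb is a fork here and Bb is conditioned on, so the path is blocked at Bb.
Path 2: Pp ← Bb → Gg → Tt → Mm ← Ss
  Bb is a fork here and Bb is conditioned on, so the path is blocked at Bb.
Path 3: Pp ← Bb → Mm ← Ss
  Bb is a fork here and Bb is conditioned on, so the path is blocked at Bb.
Since every path is blocked, d-separation holds.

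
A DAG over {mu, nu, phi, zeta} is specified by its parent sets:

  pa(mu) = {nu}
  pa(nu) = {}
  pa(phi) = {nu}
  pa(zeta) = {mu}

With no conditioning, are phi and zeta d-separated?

No

There is one path between phi and zeta:
Path 1: phi ← nu → mu → zeta
  nu is a fork and nu is not conditioned on; mu is a chain and mu is not conditioned on — no node blocks this path, so it is active.
At least one path is unblocked, so d-separation fails.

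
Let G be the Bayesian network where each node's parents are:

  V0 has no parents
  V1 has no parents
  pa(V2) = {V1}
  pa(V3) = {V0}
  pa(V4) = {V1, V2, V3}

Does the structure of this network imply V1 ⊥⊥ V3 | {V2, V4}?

No

We examine all 2 paths between V1 and V3:
Path 1: V1 → V2 → V4 ← V3
  V2 is a chain here and V2 is conditioned on, so the path is blocked at V2.
Path 2: V1 → V4 ← V3
  V4 is a collider and V4 is conditioned on, which opens it — no node blocks this path, so it is active.
Because an active path exists, V1 and V3 are not d-separated.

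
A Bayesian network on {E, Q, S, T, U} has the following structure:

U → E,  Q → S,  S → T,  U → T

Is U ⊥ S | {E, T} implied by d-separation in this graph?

There is one path between U and S:
Path 1: U → T ← S
  T is a collider and T is conditioned on, which opens it — no node blocks this path, so it is active.
Since the path U → T ← S is active, U and S are not d-separated given {E, T}.

No — U and S are not d-separated given {E, T}.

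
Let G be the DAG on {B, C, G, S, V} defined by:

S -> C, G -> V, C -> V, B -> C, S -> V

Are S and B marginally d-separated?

2 paths connect S and B; each must be blocked for d-separation to hold:
Path 1: S → C ← B
  C is a collider here and neither C nor any of its descendants is conditioned on, so the collider stays closed — the path is blocked at C.
Path 2: S → V ← C ← B
  V is a collider here and neither V nor any of its descendants is conditioned on, so the collider stays closed — the path is blocked at V.
Since every path is blocked, d-separation holds.

Yes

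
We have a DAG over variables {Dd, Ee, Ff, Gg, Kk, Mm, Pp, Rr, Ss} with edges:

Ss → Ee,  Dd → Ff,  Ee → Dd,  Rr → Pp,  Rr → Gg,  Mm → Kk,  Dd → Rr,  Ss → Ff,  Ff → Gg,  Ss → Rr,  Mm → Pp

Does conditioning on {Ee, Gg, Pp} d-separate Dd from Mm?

We examine all 5 paths between Dd and Mm:
Path 1: Dd → Ff ← Ss → Rr → Pp ← Mm
  Ff is a collider and its descendant Gg is conditioned on, which opens it; Ss is a fork and Ss is not conditioned on; Rr is a chain and Rr is not conditioned on; Pp is a collider and Pp is conditioned on, which opens it — no node blocks this path, so it is active.
Path 2: Dd → Ff → Gg ← Rr → Pp ← Mm
  Ff is a chain and Ff is not conditioned on; Gg is a collider and Gg is conditioned on, which opens it; Rr is a fork and Rr is not conditioned on; Pp is a collider and Pp is conditioned on, which opens it — no node blocks this path, so it is active.
Path 3: Dd ← Ee ← Ss → Ff → Gg ← Rr → Pp ← Mm
  Ee is a chain here and Ee is conditioned on, so the path is blocked at Ee.
Path 4: Dd ← Ee ← Ss → Rr → Pp ← Mm
  Ee is a chain here and Ee is conditioned on, so the path is blocked at Ee.
Path 5: Dd → Rr → Pp ← Mm
  Rr is a chain and Rr is not conditioned on; Pp is a collider and Pp is conditioned on, which opens it — no node blocks this path, so it is active.
Since the path Dd → Ff ← Ss → Rr → Pp ← Mm is active, Dd and Mm are not d-separated given {Ee, Gg, Pp}.

No — Dd and Mm are not d-separated given {Ee, Gg, Pp}.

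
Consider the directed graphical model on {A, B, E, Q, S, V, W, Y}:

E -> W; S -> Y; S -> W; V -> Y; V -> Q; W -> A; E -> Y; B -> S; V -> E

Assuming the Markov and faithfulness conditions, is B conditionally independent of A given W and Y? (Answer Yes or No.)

There are 3 undirected paths between B and A; checking each against the conditioning set {W, Y}:
  1. B → S → Y ← V → E → W → A — S:chain[open]; Y:collider[open]; V:fork[open]; E:chain[open]; W:chain[blocks] ⇒ blocked
  2. B → S → Y ← E → W → A — S:chain[open]; Y:collider[open]; E:fork[open]; W:chain[blocks] ⇒ blocked
  3. B → S → W → A — S:chain[open]; W:chain[blocks] ⇒ blocked
All paths are blocked; B ⊥ A | {W, Y} holds.

Yes — B and A are d-separated given {W, Y}.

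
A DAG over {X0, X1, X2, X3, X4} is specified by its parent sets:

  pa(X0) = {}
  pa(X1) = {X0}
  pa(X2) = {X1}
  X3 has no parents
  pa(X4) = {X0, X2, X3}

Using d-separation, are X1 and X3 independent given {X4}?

No

2 paths connect X1 and X3; each must be blocked for d-separation to hold:
  1. X1 ← X0 → X4 ← X3 — X0:fork[open]; X4:collider[open] ⇒ active
  2. X1 → X2 → X4 ← X3 — X2:chain[open]; X4:collider[open] ⇒ active
Because an active path exists, X1 and X3 are not d-separated.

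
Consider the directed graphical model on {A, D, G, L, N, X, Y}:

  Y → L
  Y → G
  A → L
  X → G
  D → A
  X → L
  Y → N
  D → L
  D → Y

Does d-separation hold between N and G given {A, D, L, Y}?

Enumerating the 4 paths from N to G and testing each for blocking by {A, D, L, Y}:
  1. N ← Y → G — Y:fork[blocks] ⇒ blocked
  2. N ← Y ← D → A → L ← X → G — Y:chain[blocks]; D:fork[blocks]; A:chain[blocks]; L:collider[open]; X:fork[open] ⇒ blocked
  3. N ← Y ← D → L ← X → G — Y:chain[blocks]; D:fork[blocks]; L:collider[open]; X:fork[open] ⇒ blocked
  4. N ← Y → L ← X → G — Y:fork[blocks]; L:collider[open]; X:fork[open] ⇒ blocked
Since every path is blocked, d-separation holds.

Yes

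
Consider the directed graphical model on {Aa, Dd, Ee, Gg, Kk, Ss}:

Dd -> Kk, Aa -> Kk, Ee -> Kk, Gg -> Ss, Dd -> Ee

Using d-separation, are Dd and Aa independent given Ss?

2 paths connect Dd and Aa; each must be blocked for d-separation to hold:
Path 1: Dd → Kk ← Aa
  Kk is a collider here and neither Kk nor any of its descendants is conditioned on, so the collider stays closed — the path is blocked at Kk.
Path 2: Dd → Ee → Kk ← Aa
  Kk is a collider here and neither Kk nor any of its descendants is conditioned on, so the collider stays closed — the path is blocked at Kk.
All paths are blocked; Dd ⊥ Aa | {Ss} holds.

Yes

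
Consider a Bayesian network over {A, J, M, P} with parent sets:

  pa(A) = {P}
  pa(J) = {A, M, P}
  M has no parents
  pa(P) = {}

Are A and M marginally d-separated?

Enumerating the 2 paths from A to M and testing each for blocking by ∅:
  1. A ← P → J ← M — P:fork[open]; J:collider[blocks] ⇒ blocked
  2. A → J ← M — J:collider[blocks] ⇒ blocked
All paths are blocked; A ⊥ M | ∅ holds.

Yes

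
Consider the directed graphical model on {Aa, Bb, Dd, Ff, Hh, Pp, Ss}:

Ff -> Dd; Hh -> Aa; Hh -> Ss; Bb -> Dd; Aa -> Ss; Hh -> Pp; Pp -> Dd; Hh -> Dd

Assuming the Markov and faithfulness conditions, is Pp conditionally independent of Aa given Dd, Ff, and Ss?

Enumerating the 4 paths from Pp to Aa and testing each for blocking by {Dd, Ff, Ss}:
Path 1: Pp → Dd ← Hh → Ss ← Aa
  Dd is a collider and Dd is conditioned on, which opens it; Hh is a fork and Hh is not conditioned on; Ss is a collider and Ss is conditioned on, which opens it — no node blocks this path, so it is active.
Path 2: Pp → Dd ← Hh → Aa
  Dd is a collider and Dd is conditioned on, which opens it; Hh is a fork and Hh is not conditioned on — no node blocks this path, so it is active.
Path 3: Pp ← Hh → Ss ← Aa
  Hh is a fork and Hh is not conditioned on; Ss is a collider and Ss is conditioned on, which opens it — no node blocks this path, so it is active.
Path 4: Pp ← Hh → Aa
  Hh is a fork and Hh is not conditioned on — no node blocks this path, so it is active.
Because an active path exists, Pp and Aa are not d-separated.

No — Pp and Aa are not d-separated given {Dd, Ff, Ss}.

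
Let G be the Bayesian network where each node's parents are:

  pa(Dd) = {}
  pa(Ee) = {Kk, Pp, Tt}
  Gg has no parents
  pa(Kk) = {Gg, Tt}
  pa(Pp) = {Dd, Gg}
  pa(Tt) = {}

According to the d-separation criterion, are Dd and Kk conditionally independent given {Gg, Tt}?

Yes — Dd and Kk are d-separated given {Gg, Tt}.

We examine all 3 paths between Dd and Kk:
Path 1: Dd → Pp ← Gg → Kk
  Pp is a collider here and neither Pp nor any of its descendants is conditioned on, so the collider stays closed — the path is blocked at Pp.
Path 2: Dd → Pp → Ee ← Kk
  Ee is a collider here and neither Ee nor any of its descendants is conditioned on, so the collider stays closed — the path is blocked at Ee.
Path 3: Dd → Pp → Ee ← Tt → Kk
  Ee is a collider here and neither Ee nor any of its descendants is conditioned on, so the collider stays closed — the path is blocked at Ee.
Since every path is blocked, d-separation holds.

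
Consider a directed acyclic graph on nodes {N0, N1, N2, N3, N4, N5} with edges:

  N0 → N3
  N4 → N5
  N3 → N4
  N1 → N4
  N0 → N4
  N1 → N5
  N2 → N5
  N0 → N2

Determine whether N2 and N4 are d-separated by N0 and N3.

4 paths connect N2 and N4; each must be blocked for d-separation to hold:
  1. N2 ← N0 → N4 — N0:fork[blocks] ⇒ blocked
  2. N2 ← N0 → N3 → N4 — N0:fork[blocks]; N3:chain[blocks] ⇒ blocked
  3. N2 → N5 ← N1 → N4 — N5:collider[blocks]; N1:fork[open] ⇒ blocked
  4. N2 → N5 ← N4 — N5:collider[blocks] ⇒ blocked
All paths are blocked; N2 ⊥ N4 | {N0, N3} holds.

Yes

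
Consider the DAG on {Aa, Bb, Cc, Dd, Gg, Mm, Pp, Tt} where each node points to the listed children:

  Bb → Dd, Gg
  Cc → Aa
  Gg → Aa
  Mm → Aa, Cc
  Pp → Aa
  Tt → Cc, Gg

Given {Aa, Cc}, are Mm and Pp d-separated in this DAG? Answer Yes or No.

There are 3 undirected paths between Mm and Pp; checking each against the conditioning set {Aa, Cc}:
  1. Mm → Aa ← Pp — Aa:collider[open] ⇒ active
  2. Mm → Cc ← Tt → Gg → Aa ← Pp — Cc:collider[open]; Tt:fork[open]; Gg:chain[open]; Aa:collider[open] ⇒ active
  3. Mm → Cc → Aa ← Pp — Cc:chain[blocks]; Aa:collider[open] ⇒ blocked
At least one path is unblocked, so d-separation fails.

No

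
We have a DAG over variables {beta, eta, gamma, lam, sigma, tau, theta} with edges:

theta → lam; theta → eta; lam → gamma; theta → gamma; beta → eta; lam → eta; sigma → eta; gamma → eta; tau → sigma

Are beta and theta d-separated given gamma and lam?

There are 5 undirected paths between beta and theta; checking each against the conditioning set {gamma, lam}:
Path 1: beta → eta ← lam ← theta
  eta is a collider here and neither eta nor any of its descendants is conditioned on, so the collider stays closed — the path is blocked at eta.
Path 2: beta → eta ← lam → gamma ← theta
  eta is a collider here and neither eta nor any of its descendants is conditioned on, so the collider stays closed — the path is blocked at eta.
Path 3: beta → eta ← theta
  eta is a collider here and neither eta nor any of its descendants is conditioned on, so the collider stays closed — the path is blocked at eta.
Path 4: beta → eta ← gamma ← lam ← theta
  eta is a collider here and neither eta nor any of its descendants is conditioned on, so the collider stays closed — the path is blocked at eta.
Path 5: beta → eta ← gamma ← theta
  eta is a collider here and neither eta nor any of its descendants is conditioned on, so the collider stays closed — the path is blocked at eta.
Every path is blocked, so beta and theta are d-separated given {gamma, lam}.

Yes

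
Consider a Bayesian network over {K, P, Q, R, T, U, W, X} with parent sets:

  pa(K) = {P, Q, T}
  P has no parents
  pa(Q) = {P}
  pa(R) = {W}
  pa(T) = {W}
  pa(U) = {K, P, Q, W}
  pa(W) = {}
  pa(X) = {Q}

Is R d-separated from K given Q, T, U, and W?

We examine all 6 paths between R and K:
Path 1: R ← W → U ← K
  W is a fork here and W is conditioned on, so the path is blocked at W.
Path 2: R ← W → U ← Q → K
  W is a fork here and W is conditioned on, so the path is blocked at W.
Path 3: R ← W → U ← Q ← P → K
  W is a fork here and W is conditioned on, so the path is blocked at W.
Path 4: R ← W → U ← P → K
  W is a fork here and W is conditioned on, so the path is blocked at W.
Path 5: R ← W → U ← P → Q → K
  W is a fork here and W is conditioned on, so the path is blocked at W.
Path 6: R ← W → T → K
  W is a fork here and W is conditioned on, so the path is blocked at W.
Since every path is blocked, d-separation holds.

Yes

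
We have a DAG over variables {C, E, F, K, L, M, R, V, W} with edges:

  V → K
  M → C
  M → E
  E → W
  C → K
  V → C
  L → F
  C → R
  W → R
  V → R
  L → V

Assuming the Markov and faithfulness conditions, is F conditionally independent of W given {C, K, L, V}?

Yes

There are 6 undirected paths between F and W; checking each against the conditioning set {C, K, L, V}:
Path 1: F ← L → V → C ← M → E → W
  L is a fork here and L is conditioned on, so the path is blocked at L.
Path 2: F ← L → V → C → R ← W
  L is a fork here and L is conditioned on, so the path is blocked at L.
Path 3: F ← L → V → K ← C ← M → E → W
  L is a fork here and L is conditioned on, so the path is blocked at L.
Path 4: F ← L → V → K ← C → R ← W
  L is a fork here and L is conditioned on, so the path is blocked at L.
Path 5: F ← L → V → R ← C ← M → E → W
  L is a fork here and L is conditioned on, so the path is blocked at L.
Path 6: F ← L → V → R ← W
  L is a fork here and L is conditioned on, so the path is blocked at L.
Every path is blocked, so F and W are d-separated given {C, K, L, V}.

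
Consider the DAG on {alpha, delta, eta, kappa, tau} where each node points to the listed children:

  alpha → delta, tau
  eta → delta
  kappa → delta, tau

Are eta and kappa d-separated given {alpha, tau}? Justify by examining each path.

Yes — eta and kappa are d-separated given {alpha, tau}.

2 paths connect eta and kappa; each must be blocked for d-separation to hold:
  1. eta → delta ← kappa — delta:collider[blocks] ⇒ blocked
  2. eta → delta ← alpha → tau ← kappa — delta:collider[blocks]; alpha:fork[blocks]; tau:collider[open] ⇒ blocked
Every path is blocked, so eta and kappa are d-separated given {alpha, tau}.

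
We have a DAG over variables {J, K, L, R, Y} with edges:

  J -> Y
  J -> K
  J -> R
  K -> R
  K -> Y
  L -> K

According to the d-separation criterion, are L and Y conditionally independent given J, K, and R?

We examine all 3 paths between L and Y:
  1. L → K ← J → Y — K:collider[open]; J:fork[blocks] ⇒ blocked
  2. L → K → R ← J → Y — K:chain[blocks]; R:collider[open]; J:fork[blocks] ⇒ blocked
  3. L → K → Y — K:chain[blocks] ⇒ blocked
Since every path is blocked, d-separation holds.

Yes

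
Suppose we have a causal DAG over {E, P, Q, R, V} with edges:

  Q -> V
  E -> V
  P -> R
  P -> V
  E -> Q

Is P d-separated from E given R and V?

No — P and E are not d-separated given {R, V}.

2 paths connect P and E; each must be blocked for d-separation to hold:
Path 1: P → V ← Q ← E
  V is a collider and V is conditioned on, which opens it; Q is a chain and Q is not conditioned on — no node blocks this path, so it is active.
Path 2: P → V ← E
  V is a collider and V is conditioned on, which opens it — no node blocks this path, so it is active.
At least one path is unblocked, so d-separation fails.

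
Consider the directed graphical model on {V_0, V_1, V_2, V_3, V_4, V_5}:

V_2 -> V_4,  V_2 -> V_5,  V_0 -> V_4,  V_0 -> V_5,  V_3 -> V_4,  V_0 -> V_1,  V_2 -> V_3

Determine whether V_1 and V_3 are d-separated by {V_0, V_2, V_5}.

We examine all 4 paths between V_1 and V_3:
Path 1: V_1 ← V_0 → V_5 ← V_2 → V_4 ← V_3
  V_0 is a fork here and V_0 is conditioned on, so the path is blocked at V_0.
Path 2: V_1 ← V_0 → V_5 ← V_2 → V_3
  V_0 is a fork here and V_0 is conditioned on, so the path is blocked at V_0.
Path 3: V_1 ← V_0 → V_4 ← V_3
  V_0 is a fork here and V_0 is conditioned on, so the path is blocked at V_0.
Path 4: V_1 ← V_0 → V_4 ← V_2 → V_3
  V_0 is a fork here and V_0 is conditioned on, so the path is blocked at V_0.
All paths are blocked; V_1 ⊥ V_3 | {V_0, V_2, V_5} holds.

Yes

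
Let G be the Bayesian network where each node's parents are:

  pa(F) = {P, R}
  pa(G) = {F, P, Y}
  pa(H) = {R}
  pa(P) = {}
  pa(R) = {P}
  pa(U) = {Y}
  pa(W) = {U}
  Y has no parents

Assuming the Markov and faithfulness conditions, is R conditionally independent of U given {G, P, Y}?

There are 4 undirected paths between R and U; checking each against the conditioning set {G, P, Y}:
Path 1: R ← P → G ← Y → U
  P is a fork here and P is conditioned on, so the path is blocked at P.
Path 2: R ← P → F → G ← Y → U
  P is a fork here and P is conditioned on, so the path is blocked at P.
Path 3: R → F ← P → G ← Y → U
  P is a fork here and P is conditioned on, so the path is blocked at P.
Path 4: R → F → G ← Y → U
  Y is a fork here and Y is conditioned on, so the path is blocked at Y.
Every path is blocked, so R and U are d-separated given {G, P, Y}.

Yes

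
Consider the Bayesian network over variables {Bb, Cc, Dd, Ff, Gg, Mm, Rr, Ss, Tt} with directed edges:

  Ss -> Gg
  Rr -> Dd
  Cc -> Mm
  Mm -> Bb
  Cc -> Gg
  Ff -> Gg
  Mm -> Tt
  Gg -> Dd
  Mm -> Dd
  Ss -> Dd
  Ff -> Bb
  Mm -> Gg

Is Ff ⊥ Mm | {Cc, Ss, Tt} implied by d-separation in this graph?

Yes

There are 5 undirected paths between Ff and Mm; checking each against the conditioning set {Cc, Ss, Tt}:
  1. Ff → Gg ← Mm — Gg:collider[blocks] ⇒ blocked
  2. Ff → Gg ← Ss → Dd ← Mm — Gg:collider[blocks]; Ss:fork[blocks]; Dd:collider[blocks] ⇒ blocked
  3. Ff → Gg → Dd ← Mm — Gg:chain[open]; Dd:collider[blocks] ⇒ blocked
  4. Ff → Gg ← Cc → Mm — Gg:collider[blocks]; Cc:fork[blocks] ⇒ blocked
  5. Ff → Bb ← Mm — Bb:collider[blocks] ⇒ blocked
All paths are blocked; Ff ⊥ Mm | {Cc, Ss, Tt} holds.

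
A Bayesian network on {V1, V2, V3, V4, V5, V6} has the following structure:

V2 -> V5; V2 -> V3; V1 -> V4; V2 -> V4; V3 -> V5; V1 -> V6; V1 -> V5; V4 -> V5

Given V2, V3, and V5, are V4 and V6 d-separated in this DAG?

No

4 paths connect V4 and V6; each must be blocked for d-separation to hold:
Path 1: V4 ← V2 → V5 ← V1 → V6
  V2 is a fork here and V2 is conditioned on, so the path is blocked at V2.
Path 2: V4 ← V2 → V3 → V5 ← V1 → V6
  V2 is a fork here and V2 is conditioned on, so the path is blocked at V2.
Path 3: V4 ← V1 → V6
  V1 is a fork and V1 is not conditioned on — no node blocks this path, so it is active.
Path 4: V4 → V5 ← V1 → V6
  V5 is a collider and V5 is conditioned on, which opens it; V1 is a fork and V1 is not conditioned on — no node blocks this path, so it is active.
Because an active path exists, V4 and V6 are not d-separated.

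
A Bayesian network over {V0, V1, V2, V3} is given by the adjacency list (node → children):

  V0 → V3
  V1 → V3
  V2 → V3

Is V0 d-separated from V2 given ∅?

Yes

Only one path connects V0 and V2:
Path 1: V0 → V3 ← V2
  V3 is a collider here and neither V3 nor any of its descendants is conditioned on, so the collider stays closed — the path is blocked at V3.
All paths are blocked; V0 ⊥ V2 | ∅ holds.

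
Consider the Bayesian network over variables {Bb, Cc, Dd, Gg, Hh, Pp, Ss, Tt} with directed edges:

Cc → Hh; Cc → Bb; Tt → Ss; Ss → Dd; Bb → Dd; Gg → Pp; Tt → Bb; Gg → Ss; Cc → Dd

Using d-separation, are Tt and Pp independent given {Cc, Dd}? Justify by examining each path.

3 paths connect Tt and Pp; each must be blocked for d-separation to hold:
Path 1: Tt → Bb → Dd ← Ss ← Gg → Pp
  Bb is a chain and Bb is not conditioned on; Dd is a collider and Dd is conditioned on, which opens it; Ss is a chain and Ss is not conditioned on; Gg is a fork and Gg is not conditioned on — no node blocks this path, so it is active.
Path 2: Tt → Bb ← Cc → Dd ← Ss ← Gg → Pp
  Cc is a fork here and Cc is conditioned on, so the path is blocked at Cc.
Path 3: Tt → Ss ← Gg → Pp
  Ss is a collider and its descendant Dd is conditioned on, which opens it; Gg is a fork and Gg is not conditioned on — no node blocks this path, so it is active.
Because an active path exists, Tt and Pp are not d-separated.

No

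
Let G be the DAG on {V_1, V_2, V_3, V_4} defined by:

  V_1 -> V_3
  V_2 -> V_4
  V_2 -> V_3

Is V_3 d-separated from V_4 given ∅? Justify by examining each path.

No

Only one path connects V_3 and V_4:
Path 1: V_3 ← V_2 → V_4
  V_2 is a fork and V_2 is not conditioned on — no node blocks this path, so it is active.
Because an active path exists, V_3 and V_4 are not d-separated.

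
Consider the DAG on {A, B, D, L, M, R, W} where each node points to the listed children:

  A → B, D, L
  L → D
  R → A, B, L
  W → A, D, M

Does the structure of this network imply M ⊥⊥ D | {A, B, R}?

No — M and D are not d-separated given {A, B, R}.

We examine all 5 paths between M and D:
Path 1: M ← W → D
  W is a fork and W is not conditioned on — no node blocks this path, so it is active.
Path 2: M ← W → A → L → D
  A is a chain here and A is conditioned on, so the path is blocked at A.
Path 3: M ← W → A ← R → L → D
  R is a fork here and R is conditioned on, so the path is blocked at R.
Path 4: M ← W → A → D
  A is a chain here and A is conditioned on, so the path is blocked at A.
Path 5: M ← W → A → B ← R → L → D
  A is a chain here and A is conditioned on, so the path is blocked at A.
Since the path M ← W → D is active, M and D are not d-separated given {A, B, R}.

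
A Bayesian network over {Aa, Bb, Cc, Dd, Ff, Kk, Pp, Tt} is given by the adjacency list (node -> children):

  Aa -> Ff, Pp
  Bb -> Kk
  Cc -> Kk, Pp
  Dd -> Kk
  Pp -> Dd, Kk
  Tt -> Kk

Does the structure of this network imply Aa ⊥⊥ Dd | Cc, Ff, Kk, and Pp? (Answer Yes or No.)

Enumerating the 3 paths from Aa to Dd and testing each for blocking by {Cc, Ff, Kk, Pp}:
  1. Aa → Pp → Kk ← Dd — Pp:chain[blocks]; Kk:collider[open] ⇒ blocked
  2. Aa → Pp → Dd — Pp:chain[blocks] ⇒ blocked
  3. Aa → Pp ← Cc → Kk ← Dd — Pp:collider[open]; Cc:fork[blocks]; Kk:collider[open] ⇒ blocked
All paths are blocked; Aa ⊥ Dd | {Cc, Ff, Kk, Pp} holds.

Yes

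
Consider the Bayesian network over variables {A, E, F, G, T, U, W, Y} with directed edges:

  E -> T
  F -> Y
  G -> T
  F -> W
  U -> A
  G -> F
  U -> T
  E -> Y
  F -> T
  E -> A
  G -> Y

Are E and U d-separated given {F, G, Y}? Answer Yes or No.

Yes — E and U are d-separated given {F, G, Y}.

6 paths connect E and U; each must be blocked for d-separation to hold:
Path 1: E → T ← U
  T is a collider here and neither T nor any of its descendants is conditioned on, so the collider stays closed — the path is blocked at T.
Path 2: E → A ← U
  A is a collider here and neither A nor any of its descendants is conditioned on, so the collider stays closed — the path is blocked at A.
Path 3: E → Y ← G → T ← U
  G is a fork here and G is conditioned on, so the path is blocked at G.
Path 4: E → Y ← G → F → T ← U
  G is a fork here and G is conditioned on, so the path is blocked at G.
Path 5: E → Y ← F → T ← U
  F is a fork here and F is conditioned on, so the path is blocked at F.
Path 6: E → Y ← F ← G → T ← U
  F is a chain here and F is conditioned on, so the path is blocked at F.
Since every path is blocked, d-separation holds.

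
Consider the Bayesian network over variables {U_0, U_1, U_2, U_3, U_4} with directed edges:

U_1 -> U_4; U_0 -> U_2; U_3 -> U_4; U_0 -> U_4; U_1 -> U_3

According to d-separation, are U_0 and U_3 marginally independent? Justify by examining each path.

Yes

Enumerating the 2 paths from U_0 to U_3 and testing each for blocking by ∅:
  1. U_0 → U_4 ← U_3 — U_4:collider[blocks] ⇒ blocked
  2. U_0 → U_4 ← U_1 → U_3 — U_4:collider[blocks]; U_1:fork[open] ⇒ blocked
Every path is blocked, so U_0 and U_3 are d-separated given ∅.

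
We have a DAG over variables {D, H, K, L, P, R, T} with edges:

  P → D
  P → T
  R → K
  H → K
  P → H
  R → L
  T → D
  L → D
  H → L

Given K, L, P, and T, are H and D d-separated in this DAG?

Yes

We examine all 4 paths between H and D:
Path 1: H ← P → T → D
  P is a fork here and P is conditioned on, so the path is blocked at P.
Path 2: H ← P → D
  P is a fork here and P is conditioned on, so the path is blocked at P.
Path 3: H → L → D
  L is a chain here and L is conditioned on, so the path is blocked at L.
Path 4: H → K ← R → L → D
  L is a chain here and L is conditioned on, so the path is blocked at L.
Every path is blocked, so H and D are d-separated given {K, L, P, T}.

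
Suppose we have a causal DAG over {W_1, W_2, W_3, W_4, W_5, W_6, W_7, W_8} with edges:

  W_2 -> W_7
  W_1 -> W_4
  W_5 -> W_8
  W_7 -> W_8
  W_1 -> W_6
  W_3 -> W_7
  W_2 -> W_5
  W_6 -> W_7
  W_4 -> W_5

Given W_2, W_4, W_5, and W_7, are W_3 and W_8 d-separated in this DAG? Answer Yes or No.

Yes

Enumerating the 3 paths from W_3 to W_8 and testing each for blocking by {W_2, W_4, W_5, W_7}:
  1. W_3 → W_7 ← W_2 → W_5 → W_8 — W_7:collider[open]; W_2:fork[blocks]; W_5:chain[blocks] ⇒ blocked
  2. W_3 → W_7 ← W_6 ← W_1 → W_4 → W_5 → W_8 — W_7:collider[open]; W_6:chain[open]; W_1:fork[open]; W_4:chain[blocks]; W_5:chain[blocks] ⇒ blocked
  3. W_3 → W_7 → W_8 — W_7:chain[blocks] ⇒ blocked
Since every path is blocked, d-separation holds.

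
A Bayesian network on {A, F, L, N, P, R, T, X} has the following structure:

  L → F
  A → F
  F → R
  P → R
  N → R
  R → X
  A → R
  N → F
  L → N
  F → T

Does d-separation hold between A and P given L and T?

Yes — A and P are d-separated given {L, T}.

4 paths connect A and P; each must be blocked for d-separation to hold:
Path 1: A → F ← L → N → R ← P
  L is a fork here and L is conditioned on, so the path is blocked at L.
Path 2: A → F ← N → R ← P
  R is a collider here and neither R nor any of its descendants is conditioned on, so the collider stays closed — the path is blocked at R.
Path 3: A → F → R ← P
  R is a collider here and neither R nor any of its descendants is conditioned on, so the collider stays closed — the path is blocked at R.
Path 4: A → R ← P
  R is a collider here and neither R nor any of its descendants is conditioned on, so the collider stays closed — the path is blocked at R.
All paths are blocked; A ⊥ P | {L, T} holds.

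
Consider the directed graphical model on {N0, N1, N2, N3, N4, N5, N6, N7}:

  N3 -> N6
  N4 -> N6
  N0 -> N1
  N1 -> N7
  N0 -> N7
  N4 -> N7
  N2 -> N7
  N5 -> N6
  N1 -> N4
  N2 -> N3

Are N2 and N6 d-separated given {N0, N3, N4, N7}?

Yes

4 paths connect N2 and N6; each must be blocked for d-separation to hold:
Path 1: N2 → N3 → N6
  N3 is a chain here and N3 is conditioned on, so the path is blocked at N3.
Path 2: N2 → N7 ← N1 → N4 → N6
  N4 is a chain here and N4 is conditioned on, so the path is blocked at N4.
Path 3: N2 → N7 ← N4 → N6
  N4 is a fork here and N4 is conditioned on, so the path is blocked at N4.
Path 4: N2 → N7 ← N0 → N1 → N4 → N6
  N0 is a fork here and N0 is conditioned on, so the path is blocked at N0.
All paths are blocked; N2 ⊥ N6 | {N0, N3, N4, N7} holds.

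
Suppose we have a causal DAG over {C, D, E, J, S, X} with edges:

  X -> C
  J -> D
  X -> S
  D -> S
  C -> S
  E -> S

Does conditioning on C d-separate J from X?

Yes

2 paths connect J and X; each must be blocked for d-separation to hold:
Path 1: J → D → S ← X
  S is a collider here and neither S nor any of its descendants is conditioned on, so the collider stays closed — the path is blocked at S.
Path 2: J → D → S ← C ← X
  S is a collider here and neither S nor any of its descendants is conditioned on, so the collider stays closed — the path is blocked at S.
Since every path is blocked, d-separation holds.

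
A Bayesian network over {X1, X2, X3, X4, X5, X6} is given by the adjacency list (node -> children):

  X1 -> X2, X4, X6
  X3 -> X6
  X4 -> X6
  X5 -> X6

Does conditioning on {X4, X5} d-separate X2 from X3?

Yes

2 paths connect X2 and X3; each must be blocked for d-separation to hold:
Path 1: X2 ← X1 → X6 ← X3
  X6 is a collider here and neither X6 nor any of its descendants is conditioned on, so the collider stays closed — the path is blocked at X6.
Path 2: X2 ← X1 → X4 → X6 ← X3
  X4 is a chain here and X4 is conditioned on, so the path is blocked at X4.
Since every path is blocked, d-separation holds.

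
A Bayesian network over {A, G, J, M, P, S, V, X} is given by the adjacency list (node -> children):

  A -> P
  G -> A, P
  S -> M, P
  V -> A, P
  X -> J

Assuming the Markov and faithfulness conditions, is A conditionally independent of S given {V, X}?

There are 3 undirected paths between A and S; checking each against the conditioning set {V, X}:
  1. A ← V → P ← S — V:fork[blocks]; P:collider[blocks] ⇒ blocked
  2. A ← G → P ← S — G:fork[open]; P:collider[blocks] ⇒ blocked
  3. A → P ← S — P:collider[blocks] ⇒ blocked
Every path is blocked, so A and S are d-separated given {V, X}.

Yes — A and S are d-separated given {V, X}.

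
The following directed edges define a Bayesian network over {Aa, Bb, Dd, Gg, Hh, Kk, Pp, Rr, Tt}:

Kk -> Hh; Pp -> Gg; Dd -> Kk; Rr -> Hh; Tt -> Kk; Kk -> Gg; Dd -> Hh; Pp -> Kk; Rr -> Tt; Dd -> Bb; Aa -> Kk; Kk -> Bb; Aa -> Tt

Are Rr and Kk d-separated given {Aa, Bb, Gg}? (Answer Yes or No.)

No

Enumerating the 5 paths from Rr to Kk and testing each for blocking by {Aa, Bb, Gg}:
Path 1: Rr → Tt → Kk
  Tt is a chain and Tt is not conditioned on — no node blocks this path, so it is active.
Path 2: Rr → Tt ← Aa → Kk
  Aa is a fork here and Aa is conditioned on, so the path is blocked at Aa.
Path 3: Rr → Hh ← Kk
  Hh is a collider here and neither Hh nor any of its descendants is conditioned on, so the collider stays closed — the path is blocked at Hh.
Path 4: Rr → Hh ← Dd → Kk
  Hh is a collider here and neither Hh nor any of its descendants is conditioned on, so the collider stays closed — the path is blocked at Hh.
Path 5: Rr → Hh ← Dd → Bb ← Kk
  Hh is a collider here and neither Hh nor any of its descendants is conditioned on, so the collider stays closed — the path is blocked at Hh.
Since the path Rr → Tt → Kk is active, Rr and Kk are not d-separated given {Aa, Bb, Gg}.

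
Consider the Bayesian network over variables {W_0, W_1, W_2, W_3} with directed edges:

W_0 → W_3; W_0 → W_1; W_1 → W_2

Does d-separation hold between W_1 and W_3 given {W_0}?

There is one path between W_1 and W_3:
  1. W_1 ← W_0 → W_3 — W_0:fork[blocks] ⇒ blocked
Since every path is blocked, d-separation holds.

Yes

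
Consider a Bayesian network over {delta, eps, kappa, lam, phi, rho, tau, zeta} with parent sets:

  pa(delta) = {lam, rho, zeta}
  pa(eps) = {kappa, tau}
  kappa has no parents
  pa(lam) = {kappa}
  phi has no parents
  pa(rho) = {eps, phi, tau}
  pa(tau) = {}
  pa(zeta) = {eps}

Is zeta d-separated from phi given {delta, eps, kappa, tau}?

No

Enumerating the 6 paths from zeta to phi and testing each for blocking by {delta, eps, kappa, tau}:
Path 1: zeta → delta ← lam ← kappa → eps → rho ← phi
  kappa is a fork here and kappa is conditioned on, so the path is blocked at kappa.
Path 2: zeta → delta ← lam ← kappa → eps ← tau → rho ← phi
  kappa is a fork here and kappa is conditioned on, so the path is blocked at kappa.
Path 3: zeta → delta ← rho ← phi
  delta is a collider and delta is conditioned on, which opens it; rho is a chain and rho is not conditioned on — no node blocks this path, so it is active.
Path 4: zeta ← eps → rho ← phi
  eps is a fork here and eps is conditioned on, so the path is blocked at eps.
Path 5: zeta ← eps ← kappa → lam → delta ← rho ← phi
  eps is a chain here and eps is conditioned on, so the path is blocked at eps.
Path 6: zeta ← eps ← tau → rho ← phi
  eps is a chain here and eps is conditioned on, so the path is blocked at eps.
Since the path zeta → delta ← rho ← phi is active, zeta and phi are not d-separated given {delta, eps, kappa, tau}.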